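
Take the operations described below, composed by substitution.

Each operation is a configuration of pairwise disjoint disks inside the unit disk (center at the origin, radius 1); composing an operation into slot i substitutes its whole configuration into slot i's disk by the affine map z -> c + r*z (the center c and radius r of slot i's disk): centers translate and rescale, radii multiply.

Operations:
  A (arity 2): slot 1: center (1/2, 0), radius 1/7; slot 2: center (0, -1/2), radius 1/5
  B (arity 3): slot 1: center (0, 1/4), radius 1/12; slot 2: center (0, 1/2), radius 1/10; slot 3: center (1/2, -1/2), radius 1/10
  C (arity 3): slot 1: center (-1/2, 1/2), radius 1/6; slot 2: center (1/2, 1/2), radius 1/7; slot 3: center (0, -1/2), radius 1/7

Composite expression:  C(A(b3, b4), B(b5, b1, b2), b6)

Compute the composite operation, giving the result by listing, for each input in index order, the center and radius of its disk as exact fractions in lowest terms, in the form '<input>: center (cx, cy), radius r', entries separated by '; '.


Below C, radii multiply path by path; the b-disk centers shift.
for b3, the 2-step affine chain lands on center (-5/12, 1/2), radius 1/42
for b4, the 2-step affine chain lands on center (-1/2, 5/12), radius 1/30
for b5, the 2-step affine chain lands on center (1/2, 15/28), radius 1/84
for b1, the 2-step affine chain lands on center (1/2, 4/7), radius 1/70
for b2, the 2-step affine chain lands on center (4/7, 3/7), radius 1/70
for b6, the 1-step affine chain lands on center (0, -1/2), radius 1/7

b1: center (1/2, 4/7), radius 1/70; b2: center (4/7, 3/7), radius 1/70; b3: center (-5/12, 1/2), radius 1/42; b4: center (-1/2, 5/12), radius 1/30; b5: center (1/2, 15/28), radius 1/84; b6: center (0, -1/2), radius 1/7


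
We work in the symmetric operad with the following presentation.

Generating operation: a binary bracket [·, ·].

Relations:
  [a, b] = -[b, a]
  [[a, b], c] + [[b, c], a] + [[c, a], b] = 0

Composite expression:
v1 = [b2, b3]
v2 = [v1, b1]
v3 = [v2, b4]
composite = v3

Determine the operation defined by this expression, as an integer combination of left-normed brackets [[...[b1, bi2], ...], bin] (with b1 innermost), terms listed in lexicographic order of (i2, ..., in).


In the tensor algebra, words opening b1 carry the b1-anchored form.
Composite bracket: [[[b2, b3], b1], b4]
Applying ab - ba throughout gives 8 signed words (2^3 = 8).
Words beginning with b1 determine it all:
  word b1b2b3b4 has sign -1, contributing -[[[b1, b2], b3], b4]
  word b1b3b2b4 has sign +1, contributing +[[[b1, b3], b2], b4]

-[[[b1, b2], b3], b4] + [[[b1, b3], b2], b4]


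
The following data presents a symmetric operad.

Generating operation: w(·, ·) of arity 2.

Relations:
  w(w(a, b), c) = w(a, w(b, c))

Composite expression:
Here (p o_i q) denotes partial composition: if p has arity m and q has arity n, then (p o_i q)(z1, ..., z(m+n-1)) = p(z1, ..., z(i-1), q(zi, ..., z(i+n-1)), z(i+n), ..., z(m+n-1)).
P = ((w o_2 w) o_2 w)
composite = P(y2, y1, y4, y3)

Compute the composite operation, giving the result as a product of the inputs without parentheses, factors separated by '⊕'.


y2 ⊕ y1 ⊕ y4 ⊕ y3

Under associativity of w, the answer is the y's in reading order.
w(y1, y4) unparenthesizes to y1 ⊕ y4
w(w(y1, y4), y3) unparenthesizes to y1 ⊕ y4 ⊕ y3
w(y2, w(w(y1, y4), y3)) unparenthesizes to y2 ⊕ y1 ⊕ y4 ⊕ y3


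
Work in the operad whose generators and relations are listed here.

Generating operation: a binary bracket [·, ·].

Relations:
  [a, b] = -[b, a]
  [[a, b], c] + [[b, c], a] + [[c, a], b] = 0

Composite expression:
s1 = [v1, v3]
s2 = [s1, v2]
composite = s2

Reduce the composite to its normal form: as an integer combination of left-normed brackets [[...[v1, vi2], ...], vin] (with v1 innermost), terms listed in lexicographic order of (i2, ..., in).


[[v1, v3], v2]

Expand each bracket as ab - ba; the v1-initial words give the coefficients.
Composite bracket: [[v1, v3], v2]
The bracket unfolds into 4 signed words via [a, b] = ab - ba (2^2 = 4).
Keep just the words that open with v1:
  the word v1v3v2 carries sign +1 and contributes +[[v1, v3], v2]


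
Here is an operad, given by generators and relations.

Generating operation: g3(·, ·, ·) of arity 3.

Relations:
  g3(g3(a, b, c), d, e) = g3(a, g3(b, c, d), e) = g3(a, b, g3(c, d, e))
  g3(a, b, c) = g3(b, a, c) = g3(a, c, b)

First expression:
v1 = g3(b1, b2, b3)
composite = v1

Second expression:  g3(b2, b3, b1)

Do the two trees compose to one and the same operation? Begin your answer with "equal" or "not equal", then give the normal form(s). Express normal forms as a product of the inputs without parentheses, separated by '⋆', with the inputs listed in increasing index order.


equal; both compose to b1 ⋆ b2 ⋆ b3

In normal form, the first expression is b1 ⋆ b2 ⋆ b3
In normal form, the second expression is b1 ⋆ b2 ⋆ b3
Identical normal forms: equal.


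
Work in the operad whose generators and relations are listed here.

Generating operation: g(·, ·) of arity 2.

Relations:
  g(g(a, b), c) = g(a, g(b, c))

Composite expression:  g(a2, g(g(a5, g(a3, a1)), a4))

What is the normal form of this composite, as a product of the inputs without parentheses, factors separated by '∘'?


Key point: g is associative — brackets drop, the a-order remains.
g(a3, a1) flattens to a3 ∘ a1
g(a5, g(a3, a1)) flattens to a5 ∘ a3 ∘ a1
g(g(a5, g(a3, a1)), a4) flattens to a5 ∘ a3 ∘ a1 ∘ a4
g(a2, g(g(a5, g(a3, a1)), a4)) flattens to a2 ∘ a5 ∘ a3 ∘ a1 ∘ a4

a2 ∘ a5 ∘ a3 ∘ a1 ∘ a4


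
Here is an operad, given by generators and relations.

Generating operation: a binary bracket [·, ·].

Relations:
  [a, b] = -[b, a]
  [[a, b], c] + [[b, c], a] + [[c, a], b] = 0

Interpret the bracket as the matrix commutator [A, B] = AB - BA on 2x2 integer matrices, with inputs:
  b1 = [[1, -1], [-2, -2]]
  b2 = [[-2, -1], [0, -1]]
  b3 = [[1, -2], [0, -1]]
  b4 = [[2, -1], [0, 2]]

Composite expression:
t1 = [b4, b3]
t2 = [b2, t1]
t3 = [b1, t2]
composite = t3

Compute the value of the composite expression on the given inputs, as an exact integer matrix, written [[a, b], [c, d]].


[[-4, -6], [0, 4]]

[b4, b3] = [[0, 2], [0, 0]]
[b2, [b4, b3]] = [[0, -2], [0, 0]]
[b1, [b2, [b4, b3]]] = [[-4, -6], [0, 4]]


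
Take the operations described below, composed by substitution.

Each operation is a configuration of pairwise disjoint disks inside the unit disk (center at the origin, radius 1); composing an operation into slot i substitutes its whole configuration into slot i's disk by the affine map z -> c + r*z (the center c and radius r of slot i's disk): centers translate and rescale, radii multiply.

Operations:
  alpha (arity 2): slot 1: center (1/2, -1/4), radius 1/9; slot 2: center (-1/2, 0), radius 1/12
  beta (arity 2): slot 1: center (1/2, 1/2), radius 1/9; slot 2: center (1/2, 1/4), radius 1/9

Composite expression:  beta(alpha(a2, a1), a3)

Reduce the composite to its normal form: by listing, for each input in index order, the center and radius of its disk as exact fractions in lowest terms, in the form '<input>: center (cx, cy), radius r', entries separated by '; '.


a1: center (4/9, 1/2), radius 1/108; a2: center (5/9, 17/36), radius 1/81; a3: center (1/2, 1/4), radius 1/9

Affine substitution under beta: radii multiply and a-centers shift.
input a2: composing its 2 substitution steps yields center (5/9, 17/36), radius 1/81
input a1: composing its 2 substitution steps yields center (4/9, 1/2), radius 1/108
input a3: composing its 1 substitution step yields center (1/2, 1/4), radius 1/9


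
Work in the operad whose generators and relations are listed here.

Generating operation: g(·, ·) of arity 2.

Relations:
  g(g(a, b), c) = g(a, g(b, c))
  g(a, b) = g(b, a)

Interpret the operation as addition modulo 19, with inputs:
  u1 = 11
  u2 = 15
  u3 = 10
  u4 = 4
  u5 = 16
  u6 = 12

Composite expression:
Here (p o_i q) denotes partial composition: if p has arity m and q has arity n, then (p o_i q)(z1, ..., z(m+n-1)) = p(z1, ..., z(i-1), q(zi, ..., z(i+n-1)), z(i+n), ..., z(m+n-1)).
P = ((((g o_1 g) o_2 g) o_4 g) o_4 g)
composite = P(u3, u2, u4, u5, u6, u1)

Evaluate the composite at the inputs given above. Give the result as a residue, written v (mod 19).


g(u2, u4) = 0
g(u3, g(u2, u4)) = 10
g(u5, u6) = 9
g(g(u5, u6), u1) = 1
g(g(u3, g(u2, u4)), g(g(u5, u6), u1)) = 11

11 (mod 19)


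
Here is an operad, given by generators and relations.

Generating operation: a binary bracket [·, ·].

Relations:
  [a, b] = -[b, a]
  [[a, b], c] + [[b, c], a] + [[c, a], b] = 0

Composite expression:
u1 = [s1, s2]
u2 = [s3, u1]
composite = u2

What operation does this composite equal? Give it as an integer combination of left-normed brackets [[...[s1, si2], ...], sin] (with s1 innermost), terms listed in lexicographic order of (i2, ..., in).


-[[s1, s2], s3]

Expand each bracket as ab - ba; the s1-initial words give the coefficients.
Composite bracket: [s3, [s1, s2]]
Applying ab - ba throughout gives 4 signed words (2^2 = 4).
Words beginning with s1 determine it all:
  sign of s1s2s3 is -1, so it contributes -[[s1, s2], s3]


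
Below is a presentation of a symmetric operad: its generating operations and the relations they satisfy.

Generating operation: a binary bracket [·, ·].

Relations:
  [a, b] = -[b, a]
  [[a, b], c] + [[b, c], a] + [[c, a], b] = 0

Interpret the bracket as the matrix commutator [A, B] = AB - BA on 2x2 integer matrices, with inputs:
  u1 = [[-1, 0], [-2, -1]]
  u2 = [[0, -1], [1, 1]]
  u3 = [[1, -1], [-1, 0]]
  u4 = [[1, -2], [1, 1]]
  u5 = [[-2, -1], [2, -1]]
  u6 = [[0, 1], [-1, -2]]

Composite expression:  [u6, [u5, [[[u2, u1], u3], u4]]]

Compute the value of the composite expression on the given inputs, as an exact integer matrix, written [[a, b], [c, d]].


[[-4, 24], [32, 4]]


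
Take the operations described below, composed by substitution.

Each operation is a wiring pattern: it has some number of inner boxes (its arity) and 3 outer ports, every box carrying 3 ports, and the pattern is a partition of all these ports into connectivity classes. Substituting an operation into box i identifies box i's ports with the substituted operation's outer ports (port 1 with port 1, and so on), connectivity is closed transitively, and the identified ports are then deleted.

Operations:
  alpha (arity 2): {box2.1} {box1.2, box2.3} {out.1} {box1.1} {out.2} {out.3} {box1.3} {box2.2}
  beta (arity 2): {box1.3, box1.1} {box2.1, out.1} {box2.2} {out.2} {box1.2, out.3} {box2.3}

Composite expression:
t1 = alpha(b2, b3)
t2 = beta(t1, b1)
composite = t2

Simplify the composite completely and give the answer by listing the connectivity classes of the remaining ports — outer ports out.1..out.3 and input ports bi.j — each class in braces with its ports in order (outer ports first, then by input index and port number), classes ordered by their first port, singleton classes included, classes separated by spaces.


{out.1, b1.1} {out.2} {out.3} {b1.2} {b1.3} {b2.1} {b2.2, b3.3} {b2.3} {b3.1} {b3.2}


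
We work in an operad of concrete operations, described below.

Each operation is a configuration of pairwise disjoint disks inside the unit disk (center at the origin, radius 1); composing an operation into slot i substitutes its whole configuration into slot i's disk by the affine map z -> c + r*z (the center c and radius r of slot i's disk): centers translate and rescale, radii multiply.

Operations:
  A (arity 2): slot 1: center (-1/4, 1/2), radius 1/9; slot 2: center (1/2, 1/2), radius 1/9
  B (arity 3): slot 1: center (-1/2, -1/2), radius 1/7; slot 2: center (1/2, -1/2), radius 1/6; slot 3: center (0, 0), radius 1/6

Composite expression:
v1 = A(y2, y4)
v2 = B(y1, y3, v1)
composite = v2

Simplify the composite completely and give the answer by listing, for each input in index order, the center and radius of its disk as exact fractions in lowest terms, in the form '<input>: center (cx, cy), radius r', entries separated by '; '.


Below B, radii multiply path by path; the y-disk centers shift.
y1 passes through 1 substitution, ending at center (-1/2, -1/2), radius 1/7
y3 passes through 1 substitution, ending at center (1/2, -1/2), radius 1/6
y2 passes through 2 substitutions, ending at center (-1/24, 1/12), radius 1/54
y4 passes through 2 substitutions, ending at center (1/12, 1/12), radius 1/54

y1: center (-1/2, -1/2), radius 1/7; y2: center (-1/24, 1/12), radius 1/54; y3: center (1/2, -1/2), radius 1/6; y4: center (1/12, 1/12), radius 1/54


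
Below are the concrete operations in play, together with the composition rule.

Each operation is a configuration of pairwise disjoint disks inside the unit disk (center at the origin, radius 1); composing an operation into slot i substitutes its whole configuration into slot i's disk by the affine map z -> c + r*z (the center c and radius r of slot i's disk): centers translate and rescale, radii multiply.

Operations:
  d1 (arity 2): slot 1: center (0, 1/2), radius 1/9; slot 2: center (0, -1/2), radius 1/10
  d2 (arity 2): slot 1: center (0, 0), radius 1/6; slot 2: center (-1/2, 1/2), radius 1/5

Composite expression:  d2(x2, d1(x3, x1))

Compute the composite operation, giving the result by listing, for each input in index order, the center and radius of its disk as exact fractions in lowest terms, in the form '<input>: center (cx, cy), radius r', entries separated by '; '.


x1: center (-1/2, 2/5), radius 1/50; x2: center (0, 0), radius 1/6; x3: center (-1/2, 3/5), radius 1/45

Affine substitution under d2: radii multiply and x-centers shift.
tracing x2 down its 1-map path: center (0, 0), radius 1/6
tracing x3 down its 2-map path: center (-1/2, 3/5), radius 1/45
tracing x1 down its 2-map path: center (-1/2, 2/5), radius 1/50


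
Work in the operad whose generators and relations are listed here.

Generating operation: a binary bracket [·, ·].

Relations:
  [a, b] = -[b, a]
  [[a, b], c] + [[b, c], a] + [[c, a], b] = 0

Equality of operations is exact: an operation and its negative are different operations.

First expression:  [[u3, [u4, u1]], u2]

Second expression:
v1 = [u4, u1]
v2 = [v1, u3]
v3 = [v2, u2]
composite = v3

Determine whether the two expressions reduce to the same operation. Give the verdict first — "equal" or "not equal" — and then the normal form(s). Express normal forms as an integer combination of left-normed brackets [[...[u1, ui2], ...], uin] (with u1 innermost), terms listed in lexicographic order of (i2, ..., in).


Reducing the first expression gives [[[u1, u4], u3], u2]
Reducing the second expression gives -[[[u1, u4], u3], u2]
No match — not equal.

not equal; first: [[[u1, u4], u3], u2]; second: -[[[u1, u4], u3], u2]


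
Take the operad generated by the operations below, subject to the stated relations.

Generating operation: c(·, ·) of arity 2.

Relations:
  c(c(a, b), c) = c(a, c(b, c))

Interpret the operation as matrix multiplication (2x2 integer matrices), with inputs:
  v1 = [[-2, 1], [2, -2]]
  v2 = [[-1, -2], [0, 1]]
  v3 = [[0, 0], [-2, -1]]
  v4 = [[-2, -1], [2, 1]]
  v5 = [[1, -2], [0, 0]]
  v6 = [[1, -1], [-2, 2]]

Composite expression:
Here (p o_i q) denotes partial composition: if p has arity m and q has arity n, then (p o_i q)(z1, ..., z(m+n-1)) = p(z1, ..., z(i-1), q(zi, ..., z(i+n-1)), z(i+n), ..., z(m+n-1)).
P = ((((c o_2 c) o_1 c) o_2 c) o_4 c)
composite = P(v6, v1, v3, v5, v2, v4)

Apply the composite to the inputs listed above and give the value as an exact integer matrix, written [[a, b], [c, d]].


[[36, 18], [-72, -36]]


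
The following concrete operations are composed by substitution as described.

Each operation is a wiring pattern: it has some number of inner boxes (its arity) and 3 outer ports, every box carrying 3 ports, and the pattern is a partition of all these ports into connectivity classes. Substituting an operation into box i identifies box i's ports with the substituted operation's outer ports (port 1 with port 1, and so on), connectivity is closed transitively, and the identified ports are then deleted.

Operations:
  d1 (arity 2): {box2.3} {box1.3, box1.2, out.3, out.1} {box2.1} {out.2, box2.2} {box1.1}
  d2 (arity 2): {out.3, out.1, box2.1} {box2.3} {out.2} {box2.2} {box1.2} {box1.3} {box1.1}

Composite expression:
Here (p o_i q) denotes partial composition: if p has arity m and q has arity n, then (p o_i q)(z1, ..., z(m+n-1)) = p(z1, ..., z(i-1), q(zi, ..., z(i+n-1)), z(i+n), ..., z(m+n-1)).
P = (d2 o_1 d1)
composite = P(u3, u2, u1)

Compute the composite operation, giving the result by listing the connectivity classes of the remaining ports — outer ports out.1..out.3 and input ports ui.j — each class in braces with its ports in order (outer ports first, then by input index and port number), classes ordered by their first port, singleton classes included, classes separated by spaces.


{out.1, out.3, u1.1} {out.2} {u1.2} {u1.3} {u2.1} {u2.2} {u2.3} {u3.1} {u3.2, u3.3}

Two ports join when wires chain via d2-identified ports.
d1 over (u3, u2) gives {out.1, out.3, u3.2, u3.3} {out.2, u2.2} {u2.1} {u2.3} {u3.1}, out.j being that stage's outer ports
d2 over (u3, u2, u1) gives {out.1, out.3, u1.1} {out.2} {u1.2} {u1.3} {u2.1} {u2.2} {u2.3} {u3.1} {u3.2, u3.3}, out.j being that stage's outer ports


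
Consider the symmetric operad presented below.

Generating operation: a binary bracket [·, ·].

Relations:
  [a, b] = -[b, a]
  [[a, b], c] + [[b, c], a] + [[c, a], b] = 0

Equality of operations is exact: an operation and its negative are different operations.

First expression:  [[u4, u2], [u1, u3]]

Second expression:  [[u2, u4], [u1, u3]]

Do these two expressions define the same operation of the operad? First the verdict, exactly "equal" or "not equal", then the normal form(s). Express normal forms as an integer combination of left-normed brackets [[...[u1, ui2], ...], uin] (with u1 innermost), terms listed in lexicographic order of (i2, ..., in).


not equal; first: [[[u1, u3], u2], u4] - [[[u1, u3], u4], u2]; second: -[[[u1, u3], u2], u4] + [[[u1, u3], u4], u2]


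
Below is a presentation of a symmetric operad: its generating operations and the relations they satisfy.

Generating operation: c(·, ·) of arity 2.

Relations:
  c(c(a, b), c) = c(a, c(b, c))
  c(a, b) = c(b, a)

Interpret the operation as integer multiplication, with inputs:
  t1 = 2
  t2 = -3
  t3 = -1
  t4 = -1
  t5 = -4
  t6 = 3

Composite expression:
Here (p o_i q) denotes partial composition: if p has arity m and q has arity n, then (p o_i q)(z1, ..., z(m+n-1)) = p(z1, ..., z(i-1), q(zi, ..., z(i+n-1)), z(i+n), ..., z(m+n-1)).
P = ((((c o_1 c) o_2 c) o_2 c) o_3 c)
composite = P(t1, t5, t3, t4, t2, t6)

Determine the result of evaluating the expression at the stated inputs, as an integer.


c(t3, t4) = 1
c(t5, c(t3, t4)) = -4
c(c(t5, c(t3, t4)), t2) = 12
c(t1, c(c(t5, c(t3, t4)), t2)) = 24
c(c(t1, c(c(t5, c(t3, t4)), t2)), t6) = 72

72


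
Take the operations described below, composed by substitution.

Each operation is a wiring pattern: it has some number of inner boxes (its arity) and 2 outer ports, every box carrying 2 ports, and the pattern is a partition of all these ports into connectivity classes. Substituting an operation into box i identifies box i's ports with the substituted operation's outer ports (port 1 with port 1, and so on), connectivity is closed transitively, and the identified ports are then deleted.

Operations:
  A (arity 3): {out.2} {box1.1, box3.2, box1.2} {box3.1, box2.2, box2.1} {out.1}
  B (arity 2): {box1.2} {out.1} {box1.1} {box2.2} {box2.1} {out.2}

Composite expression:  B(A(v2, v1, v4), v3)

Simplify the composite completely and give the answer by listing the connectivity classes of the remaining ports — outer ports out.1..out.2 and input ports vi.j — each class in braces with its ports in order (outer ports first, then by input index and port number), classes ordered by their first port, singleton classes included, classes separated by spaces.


{out.1} {out.2} {v1.1, v1.2, v4.1} {v2.1, v2.2, v4.2} {v3.1} {v3.2}

Treat the ports identified at B as solder joints: merge, then drop.
the subtree at A composes to {out.1} {out.2} {v1.1, v1.2, v4.1} {v2.1, v2.2, v4.2} on (v2, v1, v4); out.j = own outer ports
the subtree at B composes to {out.1} {out.2} {v1.1, v1.2, v4.1} {v2.1, v2.2, v4.2} {v3.1} {v3.2} on (v2, v1, v4, v3); out.j = own outer ports


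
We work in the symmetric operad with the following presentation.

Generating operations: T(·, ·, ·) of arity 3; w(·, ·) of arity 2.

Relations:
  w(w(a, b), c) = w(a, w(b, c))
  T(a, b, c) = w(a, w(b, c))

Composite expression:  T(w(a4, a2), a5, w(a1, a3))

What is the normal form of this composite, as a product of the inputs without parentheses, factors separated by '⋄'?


The T-tree's shape is irrelevant; the a-reading-order decides.
w(a4, a2) unparenthesizes to a4 ⋄ a2
w(a1, a3) unparenthesizes to a1 ⋄ a3
T(w(a4, a2), a5, w(a1, a3)) unparenthesizes to a4 ⋄ a2 ⋄ a5 ⋄ a1 ⋄ a3

a4 ⋄ a2 ⋄ a5 ⋄ a1 ⋄ a3


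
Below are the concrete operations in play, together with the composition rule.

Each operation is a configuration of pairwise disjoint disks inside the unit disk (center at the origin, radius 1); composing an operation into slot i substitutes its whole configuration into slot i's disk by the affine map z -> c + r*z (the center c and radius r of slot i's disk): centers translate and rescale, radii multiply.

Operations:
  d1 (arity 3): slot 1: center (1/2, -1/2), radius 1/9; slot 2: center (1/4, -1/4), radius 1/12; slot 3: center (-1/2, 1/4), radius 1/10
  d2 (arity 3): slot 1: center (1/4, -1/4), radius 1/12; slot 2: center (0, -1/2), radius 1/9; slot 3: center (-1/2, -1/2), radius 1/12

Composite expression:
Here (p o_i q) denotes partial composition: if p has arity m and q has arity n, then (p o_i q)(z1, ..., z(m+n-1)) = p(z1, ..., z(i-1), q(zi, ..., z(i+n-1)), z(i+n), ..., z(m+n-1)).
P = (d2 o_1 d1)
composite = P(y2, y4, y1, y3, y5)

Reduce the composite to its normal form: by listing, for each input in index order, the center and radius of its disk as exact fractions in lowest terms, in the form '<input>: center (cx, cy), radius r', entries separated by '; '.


y1: center (5/24, -11/48), radius 1/120; y2: center (7/24, -7/24), radius 1/108; y3: center (0, -1/2), radius 1/9; y4: center (13/48, -13/48), radius 1/144; y5: center (-1/2, -1/2), radius 1/12


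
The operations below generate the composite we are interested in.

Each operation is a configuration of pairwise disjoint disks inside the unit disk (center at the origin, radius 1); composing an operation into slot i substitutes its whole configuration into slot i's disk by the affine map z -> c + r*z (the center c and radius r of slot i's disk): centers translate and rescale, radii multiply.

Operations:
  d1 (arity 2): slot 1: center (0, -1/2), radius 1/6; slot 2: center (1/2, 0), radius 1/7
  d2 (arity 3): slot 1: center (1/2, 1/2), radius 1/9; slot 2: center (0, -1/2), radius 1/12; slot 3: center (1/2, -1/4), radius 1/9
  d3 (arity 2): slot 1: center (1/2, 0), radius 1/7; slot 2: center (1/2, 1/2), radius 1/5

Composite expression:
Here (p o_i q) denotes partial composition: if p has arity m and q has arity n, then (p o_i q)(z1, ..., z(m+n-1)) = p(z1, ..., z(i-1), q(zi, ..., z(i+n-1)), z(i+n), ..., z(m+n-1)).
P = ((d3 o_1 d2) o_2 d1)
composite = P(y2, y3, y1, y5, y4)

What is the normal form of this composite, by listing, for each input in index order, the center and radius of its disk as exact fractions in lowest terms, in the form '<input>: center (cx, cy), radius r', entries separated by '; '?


Affine substitution under d3: radii multiply and y-centers shift.
y2: after 2 affine steps, its disk has center (4/7, 1/14), radius 1/63
y3: after 3 affine steps, its disk has center (1/2, -13/168), radius 1/504
y1: after 3 affine steps, its disk has center (85/168, -1/14), radius 1/588
y5: after 2 affine steps, its disk has center (4/7, -1/28), radius 1/63
y4: after 1 affine step, its disk has center (1/2, 1/2), radius 1/5

y1: center (85/168, -1/14), radius 1/588; y2: center (4/7, 1/14), radius 1/63; y3: center (1/2, -13/168), radius 1/504; y4: center (1/2, 1/2), radius 1/5; y5: center (4/7, -1/28), radius 1/63


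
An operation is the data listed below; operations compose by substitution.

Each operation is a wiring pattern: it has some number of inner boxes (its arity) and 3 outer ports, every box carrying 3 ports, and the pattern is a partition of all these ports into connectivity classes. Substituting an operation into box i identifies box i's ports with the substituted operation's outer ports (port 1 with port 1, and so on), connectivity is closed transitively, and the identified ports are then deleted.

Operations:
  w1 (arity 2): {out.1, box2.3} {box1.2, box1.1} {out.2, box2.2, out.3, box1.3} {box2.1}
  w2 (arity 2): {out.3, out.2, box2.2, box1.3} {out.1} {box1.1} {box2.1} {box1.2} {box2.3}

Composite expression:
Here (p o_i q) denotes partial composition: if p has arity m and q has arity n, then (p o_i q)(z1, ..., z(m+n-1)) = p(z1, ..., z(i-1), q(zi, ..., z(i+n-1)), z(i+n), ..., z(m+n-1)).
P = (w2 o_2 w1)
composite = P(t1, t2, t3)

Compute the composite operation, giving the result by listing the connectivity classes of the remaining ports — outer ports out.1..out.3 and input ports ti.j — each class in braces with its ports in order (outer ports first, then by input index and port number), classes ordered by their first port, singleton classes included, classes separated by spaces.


{out.1} {out.2, out.3, t1.3, t2.3, t3.2} {t1.1} {t1.2} {t2.1, t2.2} {t3.1} {t3.3}

Treat the ports identified at w2 as solder joints: merge, then drop.
the subtree at w1 composes to {out.1, t3.3} {out.2, out.3, t2.3, t3.2} {t2.1, t2.2} {t3.1} on (t2, t3); out.j = own outer ports
the subtree at w2 composes to {out.1} {out.2, out.3, t1.3, t2.3, t3.2} {t1.1} {t1.2} {t2.1, t2.2} {t3.1} {t3.3} on (t1, t2, t3); out.j = own outer ports


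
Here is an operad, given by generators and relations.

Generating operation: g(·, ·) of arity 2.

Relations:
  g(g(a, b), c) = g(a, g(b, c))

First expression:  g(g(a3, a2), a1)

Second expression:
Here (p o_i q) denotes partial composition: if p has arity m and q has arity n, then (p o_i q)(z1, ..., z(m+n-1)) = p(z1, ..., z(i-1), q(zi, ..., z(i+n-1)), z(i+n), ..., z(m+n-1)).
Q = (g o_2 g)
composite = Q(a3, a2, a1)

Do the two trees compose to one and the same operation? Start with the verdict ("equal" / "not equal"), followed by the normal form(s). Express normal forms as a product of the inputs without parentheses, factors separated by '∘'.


equal; both compose to a3 ∘ a2 ∘ a1

Normal form of the first expression: a3 ∘ a2 ∘ a1
Normal form of the second expression: a3 ∘ a2 ∘ a1
One common form — equal.


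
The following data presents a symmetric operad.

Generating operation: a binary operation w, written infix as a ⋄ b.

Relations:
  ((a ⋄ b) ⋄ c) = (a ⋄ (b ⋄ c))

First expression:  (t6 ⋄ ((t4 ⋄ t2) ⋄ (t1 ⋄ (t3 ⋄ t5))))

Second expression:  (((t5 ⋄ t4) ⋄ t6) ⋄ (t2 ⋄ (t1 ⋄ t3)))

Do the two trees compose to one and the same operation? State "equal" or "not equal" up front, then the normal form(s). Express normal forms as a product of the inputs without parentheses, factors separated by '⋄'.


not equal; first: t6 ⋄ t4 ⋄ t2 ⋄ t1 ⋄ t3 ⋄ t5; second: t5 ⋄ t4 ⋄ t6 ⋄ t2 ⋄ t1 ⋄ t3


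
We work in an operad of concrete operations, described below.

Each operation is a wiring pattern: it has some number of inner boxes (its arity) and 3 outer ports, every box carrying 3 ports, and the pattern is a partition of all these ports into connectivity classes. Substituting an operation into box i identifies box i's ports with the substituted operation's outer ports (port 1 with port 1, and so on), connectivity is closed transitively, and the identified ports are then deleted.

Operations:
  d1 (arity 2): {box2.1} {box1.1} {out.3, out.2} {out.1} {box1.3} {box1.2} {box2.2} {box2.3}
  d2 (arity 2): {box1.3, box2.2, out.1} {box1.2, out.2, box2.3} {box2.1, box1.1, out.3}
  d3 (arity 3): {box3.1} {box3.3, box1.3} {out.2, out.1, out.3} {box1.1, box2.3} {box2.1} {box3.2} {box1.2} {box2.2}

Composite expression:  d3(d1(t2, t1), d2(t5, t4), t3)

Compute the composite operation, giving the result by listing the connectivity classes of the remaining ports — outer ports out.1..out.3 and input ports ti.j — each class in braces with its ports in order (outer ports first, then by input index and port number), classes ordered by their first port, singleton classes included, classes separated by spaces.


Reachability decides: close wires over d3-identified ports.
after d1, the pattern on (t2, t1) reads {out.1} {out.2, out.3} {t1.1} {t1.2} {t1.3} {t2.1} {t2.2} {t2.3} (out.j = its outer ports)
after d2, the pattern on (t5, t4) reads {out.1, t4.2, t5.3} {out.2, t4.3, t5.2} {out.3, t4.1, t5.1} (out.j = its outer ports)
after d3, the pattern on (t2, t1, t5, t4, t3) reads {out.1, out.2, out.3} {t1.1} {t1.2} {t1.3} {t2.1} {t2.2} {t2.3} {t3.1} {t3.2} {t3.3} {t4.1, t5.1} {t4.2, t5.3} {t4.3, t5.2} (out.j = its outer ports)

{out.1, out.2, out.3} {t1.1} {t1.2} {t1.3} {t2.1} {t2.2} {t2.3} {t3.1} {t3.2} {t3.3} {t4.1, t5.1} {t4.2, t5.3} {t4.3, t5.2}


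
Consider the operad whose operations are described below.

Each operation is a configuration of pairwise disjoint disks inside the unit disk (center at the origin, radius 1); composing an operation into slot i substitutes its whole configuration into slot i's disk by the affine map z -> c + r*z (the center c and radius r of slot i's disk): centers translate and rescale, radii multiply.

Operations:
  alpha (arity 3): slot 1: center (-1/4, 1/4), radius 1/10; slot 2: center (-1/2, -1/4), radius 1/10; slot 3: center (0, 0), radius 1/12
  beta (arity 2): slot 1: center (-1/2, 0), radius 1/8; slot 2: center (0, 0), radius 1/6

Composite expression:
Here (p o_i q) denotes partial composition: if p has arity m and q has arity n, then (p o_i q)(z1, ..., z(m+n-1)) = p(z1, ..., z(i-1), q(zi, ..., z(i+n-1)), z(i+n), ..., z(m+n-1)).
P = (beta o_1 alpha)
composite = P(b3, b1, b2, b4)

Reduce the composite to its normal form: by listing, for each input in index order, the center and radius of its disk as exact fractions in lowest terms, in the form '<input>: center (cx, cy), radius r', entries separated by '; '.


b1: center (-9/16, -1/32), radius 1/80; b2: center (-1/2, 0), radius 1/96; b3: center (-17/32, 1/32), radius 1/80; b4: center (0, 0), radius 1/6

Only the slot chain above each b matters under beta; compose those maps.
input b3: applying the 2 nested substitutions gives center (-17/32, 1/32), radius 1/80
input b1: applying the 2 nested substitutions gives center (-9/16, -1/32), radius 1/80
input b2: applying the 2 nested substitutions gives center (-1/2, 0), radius 1/96
input b4: applying the 1 nested substitution gives center (0, 0), radius 1/6


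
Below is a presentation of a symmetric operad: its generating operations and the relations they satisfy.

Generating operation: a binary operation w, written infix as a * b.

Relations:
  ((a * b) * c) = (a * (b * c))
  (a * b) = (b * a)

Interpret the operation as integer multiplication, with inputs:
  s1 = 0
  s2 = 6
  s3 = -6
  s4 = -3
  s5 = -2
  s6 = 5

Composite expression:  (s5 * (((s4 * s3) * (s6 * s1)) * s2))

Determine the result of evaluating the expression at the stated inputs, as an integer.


0

(s4 * s3) = 18
(s6 * s1) = 0
((s4 * s3) * (s6 * s1)) = 0
(((s4 * s3) * (s6 * s1)) * s2) = 0
(s5 * (((s4 * s3) * (s6 * s1)) * s2)) = 0


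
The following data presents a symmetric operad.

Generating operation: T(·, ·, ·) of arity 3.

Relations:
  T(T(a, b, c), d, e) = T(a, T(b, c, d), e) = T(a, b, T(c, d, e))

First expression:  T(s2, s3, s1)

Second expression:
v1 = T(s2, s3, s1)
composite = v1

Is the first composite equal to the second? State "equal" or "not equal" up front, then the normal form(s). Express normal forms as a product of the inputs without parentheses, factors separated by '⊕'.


equal — both sides give s2 ⊕ s3 ⊕ s1

Normal form of the first expression: s2 ⊕ s3 ⊕ s1
Normal form of the second expression: s2 ⊕ s3 ⊕ s1
Same normal form: equal.


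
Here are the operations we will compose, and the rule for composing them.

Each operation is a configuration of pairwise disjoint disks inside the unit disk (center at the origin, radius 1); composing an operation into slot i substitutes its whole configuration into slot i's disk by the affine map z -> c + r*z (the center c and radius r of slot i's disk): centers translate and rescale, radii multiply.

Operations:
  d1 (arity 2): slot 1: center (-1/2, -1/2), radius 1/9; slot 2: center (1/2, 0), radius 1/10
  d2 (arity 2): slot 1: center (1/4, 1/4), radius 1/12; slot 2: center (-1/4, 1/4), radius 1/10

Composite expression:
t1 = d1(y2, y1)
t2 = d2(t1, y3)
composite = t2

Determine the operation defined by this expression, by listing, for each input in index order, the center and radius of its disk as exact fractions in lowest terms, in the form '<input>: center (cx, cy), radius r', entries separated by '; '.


y1: center (7/24, 1/4), radius 1/120; y2: center (5/24, 5/24), radius 1/108; y3: center (-1/4, 1/4), radius 1/10

Nesting under d2 composes maps z -> c + r*z down each y-path.
input y2: composing its 2 substitution steps yields center (5/24, 5/24), radius 1/108
input y1: composing its 2 substitution steps yields center (7/24, 1/4), radius 1/120
input y3: composing its 1 substitution step yields center (-1/4, 1/4), radius 1/10


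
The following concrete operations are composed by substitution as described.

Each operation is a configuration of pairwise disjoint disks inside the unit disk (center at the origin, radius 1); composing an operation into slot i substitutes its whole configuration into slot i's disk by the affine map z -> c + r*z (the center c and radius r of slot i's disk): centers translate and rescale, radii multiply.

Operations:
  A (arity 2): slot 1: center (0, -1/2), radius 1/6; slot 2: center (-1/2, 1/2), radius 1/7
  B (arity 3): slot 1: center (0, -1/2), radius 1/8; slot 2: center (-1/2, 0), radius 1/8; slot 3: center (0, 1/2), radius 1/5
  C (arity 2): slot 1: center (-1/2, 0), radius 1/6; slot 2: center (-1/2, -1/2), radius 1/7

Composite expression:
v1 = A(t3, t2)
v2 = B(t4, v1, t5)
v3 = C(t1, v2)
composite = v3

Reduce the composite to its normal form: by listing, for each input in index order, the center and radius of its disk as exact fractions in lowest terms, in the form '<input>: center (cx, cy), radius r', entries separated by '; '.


Only the slot chain above each t matters under C; compose those maps.
input t1: composing its 1 substitution step yields center (-1/2, 0), radius 1/6
input t4: composing its 2 substitution steps yields center (-1/2, -4/7), radius 1/56
input t3: composing its 3 substitution steps yields center (-4/7, -57/112), radius 1/336
input t2: composing its 3 substitution steps yields center (-65/112, -55/112), radius 1/392
input t5: composing its 2 substitution steps yields center (-1/2, -3/7), radius 1/35

t1: center (-1/2, 0), radius 1/6; t2: center (-65/112, -55/112), radius 1/392; t3: center (-4/7, -57/112), radius 1/336; t4: center (-1/2, -4/7), radius 1/56; t5: center (-1/2, -3/7), radius 1/35


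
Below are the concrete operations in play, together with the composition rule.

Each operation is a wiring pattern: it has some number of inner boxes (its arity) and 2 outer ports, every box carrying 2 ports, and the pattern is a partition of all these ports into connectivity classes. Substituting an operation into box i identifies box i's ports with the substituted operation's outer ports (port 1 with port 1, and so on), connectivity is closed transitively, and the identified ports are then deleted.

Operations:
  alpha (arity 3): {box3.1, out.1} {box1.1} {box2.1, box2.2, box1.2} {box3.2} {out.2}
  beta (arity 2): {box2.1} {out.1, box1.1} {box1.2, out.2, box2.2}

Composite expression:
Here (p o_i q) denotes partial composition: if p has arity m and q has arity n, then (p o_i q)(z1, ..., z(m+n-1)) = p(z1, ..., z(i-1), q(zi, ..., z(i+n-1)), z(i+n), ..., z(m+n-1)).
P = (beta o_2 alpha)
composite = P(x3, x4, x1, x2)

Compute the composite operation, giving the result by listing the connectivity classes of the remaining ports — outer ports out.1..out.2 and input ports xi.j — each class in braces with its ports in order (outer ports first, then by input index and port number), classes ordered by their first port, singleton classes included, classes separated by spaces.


{out.1, x3.1} {out.2, x3.2} {x1.1, x1.2, x4.2} {x2.1} {x2.2} {x4.1}

Treat the ports identified at beta as solder joints: merge, then drop.
composing alpha on (x4, x1, x2), with out.j its own outer ports: {out.1, x2.1} {out.2} {x1.1, x1.2, x4.2} {x2.2} {x4.1}
composing beta on (x3, x4, x1, x2), with out.j its own outer ports: {out.1, x3.1} {out.2, x3.2} {x1.1, x1.2, x4.2} {x2.1} {x2.2} {x4.1}


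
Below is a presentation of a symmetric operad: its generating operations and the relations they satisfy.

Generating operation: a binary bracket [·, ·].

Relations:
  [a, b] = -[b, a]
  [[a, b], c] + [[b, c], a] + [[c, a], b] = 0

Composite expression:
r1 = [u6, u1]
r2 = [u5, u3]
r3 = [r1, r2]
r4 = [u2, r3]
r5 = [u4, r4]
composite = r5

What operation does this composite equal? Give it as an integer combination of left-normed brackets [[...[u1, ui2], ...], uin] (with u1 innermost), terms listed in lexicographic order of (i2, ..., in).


[[[[[u1, u6], u3], u5], u2], u4] - [[[[[u1, u6], u5], u3], u2], u4]

Left-normed coefficients sit on the u1-initial expansion words.
Composite bracket: [u4, [u2, [[u6, u1], [u5, u3]]]]
The bracket unfolds into 32 signed words via [a, b] = ab - ba (2^5 = 32).
Collect the words opening with u1:
  the word u1u6u3u5u2u4 carries sign +1 and contributes +[[[[[u1, u6], u3], u5], u2], u4]
  the word u1u6u5u3u2u4 carries sign -1 and contributes -[[[[[u1, u6], u5], u3], u2], u4]


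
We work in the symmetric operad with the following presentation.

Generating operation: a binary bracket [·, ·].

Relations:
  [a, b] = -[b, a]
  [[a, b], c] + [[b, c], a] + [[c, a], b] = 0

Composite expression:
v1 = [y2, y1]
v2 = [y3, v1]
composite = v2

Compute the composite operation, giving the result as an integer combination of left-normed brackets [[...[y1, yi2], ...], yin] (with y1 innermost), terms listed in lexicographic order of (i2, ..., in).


[[y1, y2], y3]


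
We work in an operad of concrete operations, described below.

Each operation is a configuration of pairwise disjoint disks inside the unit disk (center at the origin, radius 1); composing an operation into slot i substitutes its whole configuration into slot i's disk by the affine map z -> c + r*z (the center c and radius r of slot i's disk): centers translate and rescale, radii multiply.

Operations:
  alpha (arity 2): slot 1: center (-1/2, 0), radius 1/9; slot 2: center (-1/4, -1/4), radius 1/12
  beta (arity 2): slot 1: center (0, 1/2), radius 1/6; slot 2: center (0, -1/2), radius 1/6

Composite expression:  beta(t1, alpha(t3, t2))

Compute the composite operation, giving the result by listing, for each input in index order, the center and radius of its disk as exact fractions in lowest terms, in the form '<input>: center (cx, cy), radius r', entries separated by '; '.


Only the slot chain above each t matters under beta; compose those maps.
tracing t1 down its 1-map path: center (0, 1/2), radius 1/6
tracing t3 down its 2-map path: center (-1/12, -1/2), radius 1/54
tracing t2 down its 2-map path: center (-1/24, -13/24), radius 1/72

t1: center (0, 1/2), radius 1/6; t2: center (-1/24, -13/24), radius 1/72; t3: center (-1/12, -1/2), radius 1/54


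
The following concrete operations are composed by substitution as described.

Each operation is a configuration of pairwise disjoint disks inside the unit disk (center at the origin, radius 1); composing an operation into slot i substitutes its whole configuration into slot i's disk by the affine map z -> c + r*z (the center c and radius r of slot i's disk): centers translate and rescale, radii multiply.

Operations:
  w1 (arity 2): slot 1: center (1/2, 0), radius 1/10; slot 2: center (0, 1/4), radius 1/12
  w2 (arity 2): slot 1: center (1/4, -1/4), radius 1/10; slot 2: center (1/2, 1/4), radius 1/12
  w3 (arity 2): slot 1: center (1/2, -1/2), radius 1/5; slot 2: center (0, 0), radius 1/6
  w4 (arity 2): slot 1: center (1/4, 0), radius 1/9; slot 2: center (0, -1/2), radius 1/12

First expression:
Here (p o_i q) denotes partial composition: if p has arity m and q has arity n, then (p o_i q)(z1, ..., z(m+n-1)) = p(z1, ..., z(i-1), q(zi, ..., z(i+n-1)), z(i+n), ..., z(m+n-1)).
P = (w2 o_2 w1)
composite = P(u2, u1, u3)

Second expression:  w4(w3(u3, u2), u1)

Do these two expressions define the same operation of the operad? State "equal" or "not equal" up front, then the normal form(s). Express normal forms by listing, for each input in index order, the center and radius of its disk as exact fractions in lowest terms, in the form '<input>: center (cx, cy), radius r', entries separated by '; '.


not equal — first u1: center (13/24, 1/4), radius 1/120; u2: center (1/4, -1/4), radius 1/10; u3: center (1/2, 13/48), radius 1/144, second u1: center (0, -1/2), radius 1/12; u2: center (1/4, 0), radius 1/54; u3: center (11/36, -1/18), radius 1/45
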